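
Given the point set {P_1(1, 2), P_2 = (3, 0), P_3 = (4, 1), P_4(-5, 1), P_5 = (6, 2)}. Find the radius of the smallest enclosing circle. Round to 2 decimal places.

5.52

A smallest enclosing disk is always determined by at most three of the input points on its boundary.
The farthest pair is P_4–P_5 with squared distance 122. The circle on this segment as diameter has centre (0.5, 1.5) and r² = 122/4 = 30.5.
Check P_1: distance² to centre = 0.5 ≤ 30.5, so it lies inside.
All remaining points lie in this disk, and no smaller disk contains both endpoints, so this is the minimum enclosing circle.
r = √(30.5) ≈ 5.52.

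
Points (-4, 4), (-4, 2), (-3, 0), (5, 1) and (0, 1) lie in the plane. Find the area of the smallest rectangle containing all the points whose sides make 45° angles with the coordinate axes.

In coordinates u = x + y, v = x − y the rectangle is axis-aligned; the map (x,y)→(u,v) scales areas by 2.
u-values: 0, -2, -3, 6, 1; range = 6 − (-3) = 9.
v-values: -8, -6, -3, 4, -1; range = 4 − (-8) = 12.
Area = (9 × 12) / 2 = 54.

54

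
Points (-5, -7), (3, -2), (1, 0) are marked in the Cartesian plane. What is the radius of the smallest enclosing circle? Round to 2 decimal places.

4.73

Call the three points A, B, C in the order given.
Side lengths²: AB² = 89, AC² = 85, BC² = 8.
Since AB² = 89 < 85 + 8 = 93, the triangle is acute, so the smallest enclosing circle is the circumcircle.
Circumcentre = (-31/26, -109/26), r² = 7565/338.
r = √(7565/338) ≈ 4.73.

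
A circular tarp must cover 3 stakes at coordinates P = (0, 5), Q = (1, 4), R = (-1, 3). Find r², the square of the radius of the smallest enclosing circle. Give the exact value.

25/18

Side lengths²: PQ² = 2, PR² = 5, QR² = 5.
Since QR² = 5 < 5 + 2 = 7, the triangle is acute, so the smallest enclosing circle is the circumcircle.
Circumcentre = (-1/6, 23/6), r² = 25/18.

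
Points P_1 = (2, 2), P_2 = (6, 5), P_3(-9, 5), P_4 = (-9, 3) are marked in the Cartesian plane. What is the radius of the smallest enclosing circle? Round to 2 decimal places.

A smallest enclosing disk is always determined by at most three of the input points on its boundary.
The farthest pair is P_2–P_4 with squared distance 229. The circle on this segment as diameter has centre (-1.5, 4) and r² = 229/4 = 57.25.
Check P_1: distance² to centre = 16.25 ≤ 57.25, so it lies inside.
All remaining points lie in this disk, and no smaller disk contains both endpoints, so this is the minimum enclosing circle.
r = √(57.25) ≈ 7.57.

7.57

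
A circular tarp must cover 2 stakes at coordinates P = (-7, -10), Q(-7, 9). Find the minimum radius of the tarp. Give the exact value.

9.5

The smallest circle enclosing two points has them as diameter endpoints.
Centre = midpoint = (-7, -0.5); r² = |PQ|²/4 = 361/4 = 90.25.
r = √(90.25) = 9.5.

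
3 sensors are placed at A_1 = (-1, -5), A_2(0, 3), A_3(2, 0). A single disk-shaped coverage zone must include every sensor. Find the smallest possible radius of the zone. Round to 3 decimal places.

4.031

Side lengths²: A_1A_2² = 65, A_1A_3² = 34, A_2A_3² = 13.
Since A_1A_2² = 65 ≥ 34 + 13 = 47, the angle opposite A_1A_2 is not acute, so the smallest enclosing circle has A_1A_2 as diameter.
Centre = midpoint of A_1A_2 = (-0.5, -1), r² = 65/4 = 16.25.
r = √(16.25) ≈ 4.031.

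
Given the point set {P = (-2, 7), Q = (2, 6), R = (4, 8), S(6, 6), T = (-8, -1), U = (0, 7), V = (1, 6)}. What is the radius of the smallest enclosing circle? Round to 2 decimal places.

7.83

The minimum enclosing circle of a finite set is fixed by two of the points (as a diameter) or three (as a circumcircle).
The farthest pair is S–T with squared distance 245. The circle on this segment as diameter has centre (-1, 2.5) and r² = 245/4 = 61.25.
Check P: distance² to centre = 21.25 ≤ 61.25, so it lies inside.
All remaining points lie in this disk, and no smaller disk contains both endpoints, so this is the minimum enclosing circle.
r = √(61.25) ≈ 7.83.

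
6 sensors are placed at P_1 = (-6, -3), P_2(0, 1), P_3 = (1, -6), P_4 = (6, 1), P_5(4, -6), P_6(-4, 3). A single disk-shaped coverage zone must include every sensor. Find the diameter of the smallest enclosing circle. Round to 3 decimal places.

The minimum enclosing circle of a finite set is fixed by two of the points (as a diameter) or three (as a circumcircle).
The minimum enclosing circle is determined by three boundary points: P_1, P_4, P_5.
Their circumcentre is (1/38, -41/38) with r² = 28885/722.
The farthest remaining point P_6 is at distance² 23717/722 ≤ 28885/722.
Diameter = 2r = 2√(28885/722) ≈ 12.650.

12.650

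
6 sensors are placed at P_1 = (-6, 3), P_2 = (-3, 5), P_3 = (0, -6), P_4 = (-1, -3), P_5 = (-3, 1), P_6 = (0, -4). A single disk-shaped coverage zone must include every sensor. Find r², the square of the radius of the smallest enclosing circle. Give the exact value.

By Welzl's lemma the MEC is supported by two points (diametrically opposite) or three points (on a circumcircle).
The farthest pair is P_2–P_3 with squared distance 130. The circle on this segment as diameter has centre (-1.5, -0.5) and r² = 130/4 = 32.5.
Check P_1: distance² to centre = 32.5 ≤ 32.5, so it lies inside.
All remaining points lie in this disk, and no smaller disk contains both endpoints, so this is the minimum enclosing circle.

32.5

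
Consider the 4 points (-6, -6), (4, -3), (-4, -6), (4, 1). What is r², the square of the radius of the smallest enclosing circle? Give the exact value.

By Welzl's lemma the MEC is supported by two points (diametrically opposite) or three points (on a circumcircle).
The farthest pair is (-6, -6)–(4, 1) with squared distance 149. The circle on this segment as diameter has centre (-1, -2.5) and r² = 149/4 = 37.25.
Check (4, -3): distance² to centre = 25.25 ≤ 37.25, so it lies inside.
All remaining points lie in this disk, and no smaller disk contains both endpoints, so this is the minimum enclosing circle.

37.25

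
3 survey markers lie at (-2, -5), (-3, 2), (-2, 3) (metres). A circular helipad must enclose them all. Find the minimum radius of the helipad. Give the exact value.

Call the three points A, B, C in the order given.
Side lengths²: AB² = 50, AC² = 64, BC² = 2.
Since AC² = 64 ≥ 50 + 2 = 52, the angle opposite AC is not acute, so the smallest enclosing circle has AC as diameter.
Centre = midpoint of AC = (-2, -1), r² = 64/4 = 16.
r = √16 = 4.

4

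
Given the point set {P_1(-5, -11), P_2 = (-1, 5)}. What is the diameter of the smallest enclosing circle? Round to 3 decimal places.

16.492

The smallest circle enclosing two points has them as diameter endpoints.
Centre = midpoint = (-3, -3); r² = |P_1P_2|²/4 = 272/4 = 68.
Diameter = 2r = 2√68 ≈ 16.492.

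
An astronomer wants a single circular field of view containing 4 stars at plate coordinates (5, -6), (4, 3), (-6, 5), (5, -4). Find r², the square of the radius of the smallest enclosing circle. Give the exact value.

60.5

A smallest enclosing disk is always determined by at most three of the input points on its boundary.
The farthest pair is (5, -6)–(-6, 5) with squared distance 242. The circle on this segment as diameter has centre (-0.5, -0.5) and r² = 242/4 = 60.5.
Check (4, 3): distance² to centre = 32.5 ≤ 60.5, so it lies inside.
All remaining points lie in this disk, and no smaller disk contains both endpoints, so this is the minimum enclosing circle.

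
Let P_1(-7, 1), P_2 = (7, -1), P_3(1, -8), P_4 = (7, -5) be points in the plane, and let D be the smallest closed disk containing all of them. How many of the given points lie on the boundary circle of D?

2

A smallest enclosing disk is always determined by at most three of the input points on its boundary.
The farthest pair is P_1–P_4 with squared distance 232. The circle on this segment as diameter has centre (0, -2) and r² = 232/4 = 58.
Check P_2: distance² to centre = 50 ≤ 58, so it lies inside.
All remaining points lie in this disk, and no smaller disk contains both endpoints, so this is the minimum enclosing circle.
The points at distance exactly r from the centre are P_1, P_4 — 2 points.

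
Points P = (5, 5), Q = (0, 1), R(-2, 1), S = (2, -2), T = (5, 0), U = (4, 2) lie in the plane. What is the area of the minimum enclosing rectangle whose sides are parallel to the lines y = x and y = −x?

44

In coordinates u = x + y, v = x − y the rectangle is axis-aligned; the map (x,y)→(u,v) scales areas by 2.
u-values: 10, 1, -1, 0, 5, 6; range = 10 − (-1) = 11.
v-values: 0, -1, -3, 4, 5, 2; range = 5 − (-3) = 8.
Area = (11 × 8) / 2 = 44.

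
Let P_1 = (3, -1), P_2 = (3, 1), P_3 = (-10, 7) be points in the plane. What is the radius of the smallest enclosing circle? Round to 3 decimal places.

Side lengths²: P_1P_2² = 4, P_1P_3² = 233, P_2P_3² = 205.
Since P_1P_3² = 233 ≥ 205 + 4 = 209, the angle opposite P_1P_3 is not acute, so the smallest enclosing circle has P_1P_3 as diameter.
Centre = midpoint of P_1P_3 = (-3.5, 3), r² = 233/4 = 58.25.
r = √(58.25) ≈ 7.632.

7.632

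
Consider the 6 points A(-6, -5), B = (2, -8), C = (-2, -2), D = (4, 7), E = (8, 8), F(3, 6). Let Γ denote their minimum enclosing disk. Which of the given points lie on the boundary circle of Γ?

A, B, E

By Welzl's lemma the MEC is supported by two points (diametrically opposite) or three points (on a circumcircle).
The farthest pair is A–E with squared distance 365. The circle on this segment as diameter has centre (1, 1.5) and r² = 365/4 = 91.25.
Check B: distance² to centre = 91.25 ≤ 91.25, so it lies inside.
All remaining points lie in this disk, and no smaller disk contains both endpoints, so this is the minimum enclosing circle.
The points at distance exactly r from the centre are A, B, E — 3 points.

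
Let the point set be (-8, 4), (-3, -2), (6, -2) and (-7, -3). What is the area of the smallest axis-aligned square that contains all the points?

The bounding box has width 14 and height 7.
An axis-aligned square enclosing the set must have side ≥ max(width, height).
So the minimum side is max(14, 7) = 14.
Area = 14² = 196.

196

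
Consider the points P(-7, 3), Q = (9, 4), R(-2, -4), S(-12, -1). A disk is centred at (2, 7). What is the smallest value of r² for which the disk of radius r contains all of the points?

260

The required radius is the distance from (2, 7) to the farthest point.
Squared distances: 97, 58, 137, 260.
Maximum is 260, attained at S.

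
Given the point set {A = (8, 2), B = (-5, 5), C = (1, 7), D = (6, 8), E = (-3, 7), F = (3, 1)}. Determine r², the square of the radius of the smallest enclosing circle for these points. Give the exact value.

By Welzl's lemma the MEC is supported by two points (diametrically opposite) or three points (on a circumcircle).
The farthest pair is A–B with squared distance 178. The circle on this segment as diameter has centre (1.5, 3.5) and r² = 178/4 = 44.5.
Check C: distance² to centre = 12.5 ≤ 44.5, so it lies inside.
All remaining points lie in this disk, and no smaller disk contains both endpoints, so this is the minimum enclosing circle.

44.5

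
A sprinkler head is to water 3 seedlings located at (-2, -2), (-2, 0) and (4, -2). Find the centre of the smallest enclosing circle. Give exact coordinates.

Call the three points A, B, C in the order given.
Side lengths²: AB² = 4, AC² = 36, BC² = 40.
Since BC² = 40 ≥ 36 + 4 = 40, the angle opposite BC is not acute, so the smallest enclosing circle has BC as diameter.
Centre = midpoint of BC = (1, -1), r² = 40/4 = 10.
Centre = (1, -1).

(1, -1)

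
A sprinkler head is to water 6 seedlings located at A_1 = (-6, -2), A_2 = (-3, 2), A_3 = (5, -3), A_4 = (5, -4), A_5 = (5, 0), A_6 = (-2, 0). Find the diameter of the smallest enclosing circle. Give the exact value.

A smallest enclosing disk is always determined by at most three of the input points on its boundary.
The minimum enclosing circle is determined by three boundary points: A_1, A_4, A_5.
Their circumcentre is (-7/22, -2) with r² = 15625/484.
The farthest remaining point A_3 is at distance² 14173/484 ≤ 15625/484.
Diameter = 2r = 2√(15625/484) = 125/11.

125/11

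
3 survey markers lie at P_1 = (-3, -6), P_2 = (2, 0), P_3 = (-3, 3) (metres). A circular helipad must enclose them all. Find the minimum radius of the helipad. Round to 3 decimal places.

4.554

Side lengths²: P_1P_2² = 61, P_1P_3² = 81, P_2P_3² = 34.
Since P_1P_3² = 81 < 61 + 34 = 95, the triangle is acute, so the smallest enclosing circle is the circumcircle.
Circumcentre = (-2.3, -1.5), r² = 20.74.
r = √(20.74) ≈ 4.554.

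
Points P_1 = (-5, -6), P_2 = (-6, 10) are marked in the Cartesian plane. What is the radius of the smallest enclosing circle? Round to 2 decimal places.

8.02

The smallest circle enclosing two points has them as diameter endpoints.
Centre = midpoint = (-5.5, 2); r² = |P_1P_2|²/4 = 257/4 = 64.25.
r = √(64.25) ≈ 8.02.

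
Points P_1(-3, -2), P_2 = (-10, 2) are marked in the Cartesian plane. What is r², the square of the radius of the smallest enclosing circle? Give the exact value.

16.25

The smallest circle enclosing two points has them as diameter endpoints.
Centre = midpoint = (-6.5, 0); r² = |P_1P_2|²/4 = 65/4 = 16.25.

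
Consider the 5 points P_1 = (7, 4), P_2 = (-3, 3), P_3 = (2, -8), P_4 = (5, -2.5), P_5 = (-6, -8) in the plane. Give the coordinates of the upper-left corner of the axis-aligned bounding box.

(-6, 4)

x-range [-6, 7], y-range [-8, 4].
The upper-left corner is (-6, 4).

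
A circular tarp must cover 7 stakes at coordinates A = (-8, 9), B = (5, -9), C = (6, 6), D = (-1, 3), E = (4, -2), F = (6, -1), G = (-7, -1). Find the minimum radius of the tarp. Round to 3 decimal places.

11.102

By Welzl's lemma the MEC is supported by two points (diametrically opposite) or three points (on a circumcircle).
The farthest pair is A–B with squared distance 493. The circle on this segment as diameter has centre (-1.5, 0) and r² = 493/4 = 123.25.
Check C: distance² to centre = 92.25 ≤ 123.25, so it lies inside.
All remaining points lie in this disk, and no smaller disk contains both endpoints, so this is the minimum enclosing circle.
r = √(123.25) ≈ 11.102.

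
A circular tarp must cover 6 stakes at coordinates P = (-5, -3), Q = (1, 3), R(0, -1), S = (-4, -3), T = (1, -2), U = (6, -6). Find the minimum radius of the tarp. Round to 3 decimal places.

5.929

The minimum enclosing circle of a finite set is fixed by two of the points (as a diameter) or three (as a circumcircle).
The minimum enclosing circle is determined by three boundary points: P, Q, U.
Their circumcentre is (13/14, -41/14) with r² = 3445/98.
The farthest remaining point S is at distance² 2381/98 ≤ 3445/98.
r = √(3445/98) ≈ 5.929.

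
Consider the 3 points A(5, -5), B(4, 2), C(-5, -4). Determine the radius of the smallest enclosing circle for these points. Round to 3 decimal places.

Side lengths²: AB² = 50, AC² = 101, BC² = 117.
Since BC² = 117 < 101 + 50 = 151, the triangle is acute, so the smallest enclosing circle is the circumcircle.
Circumcentre = (11/46, -97/46), r² = 32825/1058.
r = √(32825/1058) ≈ 5.570.

5.570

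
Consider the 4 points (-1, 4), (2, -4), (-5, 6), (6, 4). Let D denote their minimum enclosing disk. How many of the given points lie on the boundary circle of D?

The minimum enclosing circle is determined by three boundary points: (2, -4), (-5, 6), (6, 4).
Their circumcentre is (-1/24, 97/48) with r² = 93125/2304.
The farthest remaining point (-1, 4) is at distance² 11141/2304 ≤ 93125/2304.
The points at distance exactly r from the centre are (2, -4), (-5, 6), (6, 4) — 3 points.

3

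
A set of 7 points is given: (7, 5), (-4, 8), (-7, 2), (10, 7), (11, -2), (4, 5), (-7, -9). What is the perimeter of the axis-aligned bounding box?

70

Width = max x − min x = 11 − (-7) = 18.
Height = max y − min y = 8 − (-9) = 17.
Perimeter = 2(18 + 17) = 70.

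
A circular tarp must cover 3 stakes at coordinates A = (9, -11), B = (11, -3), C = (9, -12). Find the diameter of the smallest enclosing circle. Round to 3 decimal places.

9.220

Side lengths²: AB² = 68, AC² = 1, BC² = 85.
Since BC² = 85 ≥ 68 + 1 = 69, the angle opposite BC is not acute, so the smallest enclosing circle has BC as diameter.
Centre = midpoint of BC = (10, -7.5), r² = 85/4 = 21.25.
Diameter = 2r = 2√(21.25) ≈ 9.220.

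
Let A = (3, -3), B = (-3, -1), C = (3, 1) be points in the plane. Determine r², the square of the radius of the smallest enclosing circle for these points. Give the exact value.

Side lengths²: AB² = 40, AC² = 16, BC² = 40.
Since BC² = 40 < 40 + 16 = 56, the triangle is acute, so the smallest enclosing circle is the circumcircle.
Circumcentre = (1/3, -1), r² = 100/9.

100/9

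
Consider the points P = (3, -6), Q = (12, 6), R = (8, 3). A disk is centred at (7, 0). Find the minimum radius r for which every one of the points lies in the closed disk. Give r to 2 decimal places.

The required radius is the distance from (7, 0) to the farthest point.
Squared distances: 52, 61, 10.
Maximum is 61, attained at Q.
r = √61 ≈ 7.81.

7.81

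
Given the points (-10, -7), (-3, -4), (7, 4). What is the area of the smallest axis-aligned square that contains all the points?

The bounding box has width 17 and height 11.
An axis-aligned square enclosing the set must have side ≥ max(width, height).
So the minimum side is max(17, 11) = 17.
Area = 17² = 289.

289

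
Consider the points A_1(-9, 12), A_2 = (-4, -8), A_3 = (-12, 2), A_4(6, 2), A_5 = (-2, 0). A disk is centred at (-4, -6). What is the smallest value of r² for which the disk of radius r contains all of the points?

The required radius is the distance from (-4, -6) to the farthest point.
Squared distances: 349, 4, 128, 164, 40.
Maximum is 349, attained at A_1.

349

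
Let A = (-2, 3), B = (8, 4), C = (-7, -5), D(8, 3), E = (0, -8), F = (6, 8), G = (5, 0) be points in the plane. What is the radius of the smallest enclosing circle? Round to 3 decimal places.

9.202

The minimum enclosing circle of a finite set is fixed by two of the points (as a diameter) or three (as a circumcircle).
The minimum enclosing circle is determined by three boundary points: C, E, F.
Their circumcentre is (-0.2, 1.2) with r² = 84.68.
The farthest remaining point B is at distance² 75.08 ≤ 84.68.
r = √(84.68) ≈ 9.202.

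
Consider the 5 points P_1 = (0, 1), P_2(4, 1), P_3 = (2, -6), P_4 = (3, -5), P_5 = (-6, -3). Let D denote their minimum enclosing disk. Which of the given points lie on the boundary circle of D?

The minimum enclosing circle of a finite set is fixed by two of the points (as a diameter) or three (as a circumcircle).
The minimum enclosing circle is determined by three boundary points: P_2, P_3, P_5.
Their circumcentre is (-26/31, -87/62) with r² = 112201/3844.
The farthest remaining point P_4 is at distance² 106373/3844 ≤ 112201/3844.
The points at distance exactly r from the centre are P_2, P_3, P_5 — 3 points.

P_2, P_3, P_5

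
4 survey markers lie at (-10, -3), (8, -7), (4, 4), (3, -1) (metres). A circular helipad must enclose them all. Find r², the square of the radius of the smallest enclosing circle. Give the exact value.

58225/676

The minimum enclosing circle of a finite set is fixed by two of the points (as a diameter) or three (as a circumcircle).
The minimum enclosing circle is determined by three boundary points: (-10, -3), (8, -7), (4, 4).
Their circumcentre is (-10/13, -103/26) with r² = 58225/676.
The farthest remaining point (3, -1) is at distance² 15533/676 ≤ 58225/676.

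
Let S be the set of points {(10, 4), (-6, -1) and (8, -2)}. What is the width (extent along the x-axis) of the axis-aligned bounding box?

max x = 10, min x = -6, so width = 16.

16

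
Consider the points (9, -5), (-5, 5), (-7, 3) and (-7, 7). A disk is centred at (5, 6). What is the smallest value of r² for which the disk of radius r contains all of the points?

153

The required radius is the distance from (5, 6) to the farthest point.
Squared distances: 137, 101, 153, 145.
Maximum is 153, attained at (-7, 3).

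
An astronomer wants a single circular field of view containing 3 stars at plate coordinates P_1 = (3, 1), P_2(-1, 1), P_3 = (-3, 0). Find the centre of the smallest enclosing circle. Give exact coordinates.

Side lengths²: P_1P_2² = 16, P_1P_3² = 37, P_2P_3² = 5.
Since P_1P_3² = 37 ≥ 16 + 5 = 21, the angle opposite P_1P_3 is not acute, so the smallest enclosing circle has P_1P_3 as diameter.
Centre = midpoint of P_1P_3 = (0, 0.5), r² = 37/4 = 9.25.
Centre = (0, 0.5).

(0, 0.5)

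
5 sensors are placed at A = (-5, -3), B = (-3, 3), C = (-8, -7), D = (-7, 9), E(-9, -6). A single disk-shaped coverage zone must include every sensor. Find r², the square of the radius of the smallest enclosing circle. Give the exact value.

By Welzl's lemma the MEC is supported by two points (diametrically opposite) or three points (on a circumcircle).
The farthest pair is C–D with squared distance 257. The circle on this segment as diameter has centre (-7.5, 1) and r² = 257/4 = 64.25.
Check A: distance² to centre = 22.25 ≤ 64.25, so it lies inside.
All remaining points lie in this disk, and no smaller disk contains both endpoints, so this is the minimum enclosing circle.

64.25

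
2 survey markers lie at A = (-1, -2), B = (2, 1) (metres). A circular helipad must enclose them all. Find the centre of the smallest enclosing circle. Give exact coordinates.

(0.5, -0.5)

The smallest circle enclosing two points has them as diameter endpoints.
Centre = midpoint = (0.5, -0.5); r² = |AB|²/4 = 18/4 = 4.5.
Centre = (0.5, -0.5).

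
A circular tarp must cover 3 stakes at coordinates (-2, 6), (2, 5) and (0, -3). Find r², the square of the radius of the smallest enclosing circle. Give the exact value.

Call the three points A, B, C in the order given.
Side lengths²: AB² = 17, AC² = 85, BC² = 68.
Since AC² = 85 ≥ 68 + 17 = 85, the angle opposite AC is not acute, so the smallest enclosing circle has AC as diameter.
Centre = midpoint of AC = (-1, 1.5), r² = 85/4 = 21.25.

21.25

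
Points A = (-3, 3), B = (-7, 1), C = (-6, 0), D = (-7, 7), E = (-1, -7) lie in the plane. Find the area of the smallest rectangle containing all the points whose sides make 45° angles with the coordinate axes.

80

In coordinates u = x + y, v = x − y the rectangle is axis-aligned; the map (x,y)→(u,v) scales areas by 2.
u-values: 0, -6, -6, 0, -8; range = 0 − (-8) = 8.
v-values: -6, -8, -6, -14, 6; range = 6 − (-14) = 20.
Area = (8 × 20) / 2 = 80.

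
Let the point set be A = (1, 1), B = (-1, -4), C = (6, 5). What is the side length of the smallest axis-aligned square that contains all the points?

9

The bounding box has width 7 and height 9.
An axis-aligned square enclosing the set must have side ≥ max(width, height).
So the minimum side is max(7, 9) = 9.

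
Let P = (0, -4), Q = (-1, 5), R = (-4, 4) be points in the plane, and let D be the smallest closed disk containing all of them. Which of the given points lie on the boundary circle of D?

Side lengths²: PQ² = 82, PR² = 80, QR² = 10.
Since PQ² = 82 < 80 + 10 = 90, the triangle is acute, so the smallest enclosing circle is the circumcircle.
Circumcentre = (-8/7, 3/7), r² = 1025/49.
The points at distance exactly r from the centre are P, Q, R — 3 points.

P, Q, R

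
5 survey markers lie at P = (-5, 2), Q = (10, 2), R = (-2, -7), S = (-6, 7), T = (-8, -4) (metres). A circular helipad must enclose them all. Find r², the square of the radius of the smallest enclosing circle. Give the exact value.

175625/1922

By Welzl's lemma the MEC is supported by two points (diametrically opposite) or three points (on a circumcircle).
The minimum enclosing circle is determined by three boundary points: Q, S, T.
Their circumcentre is (39/62, 7/62) with r² = 175625/1922.
The farthest remaining point R is at distance² 110525/1922 ≤ 175625/1922.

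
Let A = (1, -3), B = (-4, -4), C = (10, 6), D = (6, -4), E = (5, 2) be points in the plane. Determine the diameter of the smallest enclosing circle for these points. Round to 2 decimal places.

The farthest pair is B–C with squared distance 296. The circle on this segment as diameter has centre (3, 1) and r² = 296/4 = 74.
Check A: distance² to centre = 20 ≤ 74, so it lies inside.
All remaining points lie in this disk, and no smaller disk contains both endpoints, so this is the minimum enclosing circle.
Diameter = 2r = 2√74 ≈ 17.20.

17.20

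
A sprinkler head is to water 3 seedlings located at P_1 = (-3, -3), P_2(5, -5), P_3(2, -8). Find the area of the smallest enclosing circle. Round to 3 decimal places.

53.407

Side lengths²: P_1P_2² = 68, P_1P_3² = 50, P_2P_3² = 18.
Since P_1P_2² = 68 ≥ 50 + 18 = 68, the angle opposite P_1P_2 is not acute, so the smallest enclosing circle has P_1P_2 as diameter.
Centre = midpoint of P_1P_2 = (1, -4), r² = 68/4 = 17.
Area = π·r² = π·17 ≈ 53.407.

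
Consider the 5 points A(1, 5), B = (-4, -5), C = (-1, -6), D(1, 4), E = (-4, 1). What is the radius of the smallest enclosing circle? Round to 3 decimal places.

5.647

A smallest enclosing disk is always determined by at most three of the input points on its boundary.
The minimum enclosing circle is determined by three boundary points: A, B, C.
Their circumcentre is (-11/14, -5/14) with r² = 3125/98.
The farthest remaining point D is at distance² 2173/98 ≤ 3125/98.
r = √(3125/98) ≈ 5.647.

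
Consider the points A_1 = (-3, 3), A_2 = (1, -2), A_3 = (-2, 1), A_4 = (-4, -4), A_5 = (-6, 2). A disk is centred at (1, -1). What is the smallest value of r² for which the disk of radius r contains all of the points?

The required radius is the distance from (1, -1) to the farthest point.
Squared distances: 32, 1, 13, 34, 58.
Maximum is 58, attained at A_5.

58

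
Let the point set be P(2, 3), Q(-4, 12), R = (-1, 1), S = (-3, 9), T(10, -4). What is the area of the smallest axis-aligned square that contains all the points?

The bounding box has width 14 and height 16.
An axis-aligned square enclosing the set must have side ≥ max(width, height).
So the minimum side is max(14, 16) = 16.
Area = 16² = 256.

256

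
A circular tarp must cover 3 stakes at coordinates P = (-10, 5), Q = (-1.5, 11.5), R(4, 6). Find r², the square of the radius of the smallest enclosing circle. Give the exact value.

Side lengths²: PQ² = 114.5, PR² = 197, QR² = 60.5.
Since PR² = 197 ≥ 114.5 + 60.5 = 175, the angle opposite PR is not acute, so the smallest enclosing circle has PR as diameter.
Centre = midpoint of PR = (-3, 5.5), r² = 197/4 = 49.25.

49.25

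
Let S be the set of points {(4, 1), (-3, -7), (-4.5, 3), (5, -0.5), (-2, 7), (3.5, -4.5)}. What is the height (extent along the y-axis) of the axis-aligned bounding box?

max y = 7, min y = -7, so height = 14.

14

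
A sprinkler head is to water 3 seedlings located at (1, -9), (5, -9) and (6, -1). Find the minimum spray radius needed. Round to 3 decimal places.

4.717

Call the three points A, B, C in the order given.
Side lengths²: AB² = 16, AC² = 89, BC² = 65.
Since AC² = 89 ≥ 65 + 16 = 81, the angle opposite AC is not acute, so the smallest enclosing circle has AC as diameter.
Centre = midpoint of AC = (3.5, -5), r² = 89/4 = 22.25.
r = √(22.25) ≈ 4.717.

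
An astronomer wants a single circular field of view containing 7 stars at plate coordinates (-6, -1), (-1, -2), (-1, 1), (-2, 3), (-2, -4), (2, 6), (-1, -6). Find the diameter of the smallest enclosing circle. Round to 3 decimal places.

12.397

By Welzl's lemma the MEC is supported by two points (diametrically opposite) or three points (on a circumcircle).
The minimum enclosing circle is determined by three boundary points: (-6, -1), (2, 6), (-1, -6).
Their circumcentre is (0.1, 0.1) with r² = 38.42.
The farthest remaining point (-2, -4) is at distance² 21.22 ≤ 38.42.
Diameter = 2r = 2√(38.42) ≈ 12.397.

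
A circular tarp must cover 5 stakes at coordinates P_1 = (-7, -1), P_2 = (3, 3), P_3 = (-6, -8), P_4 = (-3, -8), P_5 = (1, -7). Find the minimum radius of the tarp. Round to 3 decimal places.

7.106

By Welzl's lemma the MEC is supported by two points (diametrically opposite) or three points (on a circumcircle).
The farthest pair is P_2–P_3 with squared distance 202. The circle on this segment as diameter has centre (-1.5, -2.5) and r² = 202/4 = 50.5.
Check P_1: distance² to centre = 32.5 ≤ 50.5, so it lies inside.
All remaining points lie in this disk, and no smaller disk contains both endpoints, so this is the minimum enclosing circle.
r = √(50.5) ≈ 7.106.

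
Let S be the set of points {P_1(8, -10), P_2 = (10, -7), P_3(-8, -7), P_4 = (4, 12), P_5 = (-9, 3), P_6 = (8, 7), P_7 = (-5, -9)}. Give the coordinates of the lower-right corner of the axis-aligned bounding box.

x-range [-9, 10], y-range [-10, 12].
The lower-right corner is (10, -10).

(10, -10)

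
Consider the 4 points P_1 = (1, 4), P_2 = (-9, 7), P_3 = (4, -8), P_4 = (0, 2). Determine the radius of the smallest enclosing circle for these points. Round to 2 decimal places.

The minimum enclosing circle of a finite set is fixed by two of the points (as a diameter) or three (as a circumcircle).
The farthest pair is P_2–P_3 with squared distance 394. The circle on this segment as diameter has centre (-2.5, -0.5) and r² = 394/4 = 98.5.
Check P_1: distance² to centre = 32.5 ≤ 98.5, so it lies inside.
All remaining points lie in this disk, and no smaller disk contains both endpoints, so this is the minimum enclosing circle.
r = √(98.5) ≈ 9.92.

9.92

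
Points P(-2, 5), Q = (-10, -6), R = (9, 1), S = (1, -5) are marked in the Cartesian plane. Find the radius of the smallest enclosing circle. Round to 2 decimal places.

10.12

By Welzl's lemma the MEC is supported by two points (diametrically opposite) or three points (on a circumcircle).
The farthest pair is Q–R with squared distance 410. The circle on this segment as diameter has centre (-0.5, -2.5) and r² = 410/4 = 102.5.
Check P: distance² to centre = 58.5 ≤ 102.5, so it lies inside.
All remaining points lie in this disk, and no smaller disk contains both endpoints, so this is the minimum enclosing circle.
r = √(102.5) ≈ 10.12.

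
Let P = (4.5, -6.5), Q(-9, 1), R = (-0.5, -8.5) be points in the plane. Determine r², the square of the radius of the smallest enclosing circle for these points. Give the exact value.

59.625

Side lengths²: PQ² = 238.5, PR² = 29, QR² = 162.5.
Since PQ² = 238.5 ≥ 162.5 + 29 = 191.5, the angle opposite PQ is not acute, so the smallest enclosing circle has PQ as diameter.
Centre = midpoint of PQ = (-2.25, -2.75), r² = 238.5/4 = 59.625.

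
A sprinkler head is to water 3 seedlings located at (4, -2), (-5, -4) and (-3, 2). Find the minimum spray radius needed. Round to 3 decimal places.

Call the three points A, B, C in the order given.
Side lengths²: AB² = 85, AC² = 65, BC² = 40.
Since AB² = 85 < 65 + 40 = 105, the triangle is acute, so the smallest enclosing circle is the circumcircle.
Circumcentre = (-0.7, -2.1), r² = 22.1.
r = √(22.1) ≈ 4.701.

4.701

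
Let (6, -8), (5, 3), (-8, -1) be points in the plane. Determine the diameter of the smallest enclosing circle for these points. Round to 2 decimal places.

Call the three points A, B, C in the order given.
Side lengths²: AB² = 122, AC² = 245, BC² = 185.
Since AC² = 245 < 185 + 122 = 307, the triangle is acute, so the smallest enclosing circle is the circumcircle.
Circumcentre = (-11/42, -127/42), r² = 56425/882.
Diameter = 2r = 2√(56425/882) ≈ 16.00.

16.00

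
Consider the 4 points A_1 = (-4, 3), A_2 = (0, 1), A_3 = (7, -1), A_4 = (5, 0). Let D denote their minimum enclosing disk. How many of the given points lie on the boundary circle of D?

2

A smallest enclosing disk is always determined by at most three of the input points on its boundary.
The farthest pair is A_1–A_3 with squared distance 137. The circle on this segment as diameter has centre (1.5, 1) and r² = 137/4 = 34.25.
Check A_2: distance² to centre = 2.25 ≤ 34.25, so it lies inside.
All remaining points lie in this disk, and no smaller disk contains both endpoints, so this is the minimum enclosing circle.
The points at distance exactly r from the centre are A_1, A_3 — 2 points.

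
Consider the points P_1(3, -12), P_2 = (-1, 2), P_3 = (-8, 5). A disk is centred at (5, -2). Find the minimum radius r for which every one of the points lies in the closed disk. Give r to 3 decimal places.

14.765

The required radius is the distance from (5, -2) to the farthest point.
Squared distances: 104, 52, 218.
Maximum is 218, attained at P_3.
r = √218 ≈ 14.765.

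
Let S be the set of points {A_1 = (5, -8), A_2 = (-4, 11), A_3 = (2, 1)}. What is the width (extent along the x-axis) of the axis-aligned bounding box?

9

max x = 5, min x = -4, so width = 9.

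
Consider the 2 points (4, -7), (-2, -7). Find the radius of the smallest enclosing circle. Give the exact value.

The smallest circle enclosing two points has them as diameter endpoints.
Centre = midpoint = (1, -7); r² = |(4, -7)−(-2, -7)|²/4 = 36/4 = 9.
r = √9 = 3.

3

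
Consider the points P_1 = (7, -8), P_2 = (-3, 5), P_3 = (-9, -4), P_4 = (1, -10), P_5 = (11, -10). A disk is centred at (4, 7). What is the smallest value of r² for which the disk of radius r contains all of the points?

The required radius is the distance from (4, 7) to the farthest point.
Squared distances: 234, 53, 290, 298, 338.
Maximum is 338, attained at P_5.

338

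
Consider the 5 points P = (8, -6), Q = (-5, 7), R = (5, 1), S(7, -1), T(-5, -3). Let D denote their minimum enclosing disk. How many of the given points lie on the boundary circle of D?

2

A smallest enclosing disk is always determined by at most three of the input points on its boundary.
The farthest pair is P–Q with squared distance 338. The circle on this segment as diameter has centre (1.5, 0.5) and r² = 338/4 = 84.5.
Check R: distance² to centre = 12.5 ≤ 84.5, so it lies inside.
All remaining points lie in this disk, and no smaller disk contains both endpoints, so this is the minimum enclosing circle.
The points at distance exactly r from the centre are P, Q — 2 points.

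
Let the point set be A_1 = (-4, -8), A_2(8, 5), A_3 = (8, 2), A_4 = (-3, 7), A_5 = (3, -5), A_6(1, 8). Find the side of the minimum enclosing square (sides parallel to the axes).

The bounding box has width 12 and height 16.
An axis-aligned square enclosing the set must have side ≥ max(width, height).
So the minimum side is max(12, 16) = 16.

16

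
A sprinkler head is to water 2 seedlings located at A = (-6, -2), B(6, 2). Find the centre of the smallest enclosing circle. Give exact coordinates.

The smallest circle enclosing two points has them as diameter endpoints.
Centre = midpoint = (0, 0); r² = |AB|²/4 = 160/4 = 40.
Centre = (0, 0).

(0, 0)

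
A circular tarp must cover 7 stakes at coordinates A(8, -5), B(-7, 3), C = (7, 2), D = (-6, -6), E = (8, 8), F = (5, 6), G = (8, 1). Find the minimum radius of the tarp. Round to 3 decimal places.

9.899

The farthest pair is D–E with squared distance 392. The circle on this segment as diameter has centre (1, 1) and r² = 392/4 = 98.
Check A: distance² to centre = 85 ≤ 98, so it lies inside.
All remaining points lie in this disk, and no smaller disk contains both endpoints, so this is the minimum enclosing circle.
r = √98 ≈ 9.899.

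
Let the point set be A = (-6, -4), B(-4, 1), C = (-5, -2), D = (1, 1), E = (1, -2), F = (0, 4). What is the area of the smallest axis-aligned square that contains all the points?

The bounding box has width 7 and height 8.
An axis-aligned square enclosing the set must have side ≥ max(width, height).
So the minimum side is max(7, 8) = 8.
Area = 8² = 64.

64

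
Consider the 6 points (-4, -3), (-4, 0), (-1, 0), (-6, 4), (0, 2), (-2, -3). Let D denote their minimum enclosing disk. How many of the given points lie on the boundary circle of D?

The minimum enclosing circle of a finite set is fixed by two of the points (as a diameter) or three (as a circumcircle).
The minimum enclosing circle is determined by three boundary points: (-6, 4), (0, 2), (-2, -3).
Their circumcentre is (-129/34, 21/34) with r² = 9425/578.
The farthest remaining point (-4, -3) is at distance² 7589/578 ≤ 9425/578.
The points at distance exactly r from the centre are (-6, 4), (0, 2), (-2, -3) — 3 points.

3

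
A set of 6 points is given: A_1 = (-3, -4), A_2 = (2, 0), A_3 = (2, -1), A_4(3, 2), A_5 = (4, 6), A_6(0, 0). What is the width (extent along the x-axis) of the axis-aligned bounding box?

max x = 4, min x = -3, so width = 7.

7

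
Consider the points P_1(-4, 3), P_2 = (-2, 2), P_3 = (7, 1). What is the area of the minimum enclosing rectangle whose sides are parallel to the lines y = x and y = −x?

In coordinates u = x + y, v = x − y the rectangle is axis-aligned; the map (x,y)→(u,v) scales areas by 2.
u-values: -1, 0, 8; range = 8 − (-1) = 9.
v-values: -7, -4, 6; range = 6 − (-7) = 13.
Area = (9 × 13) / 2 = 58.5.

58.5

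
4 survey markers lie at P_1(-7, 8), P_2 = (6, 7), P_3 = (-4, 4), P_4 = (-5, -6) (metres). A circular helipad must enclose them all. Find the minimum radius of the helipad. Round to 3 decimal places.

A smallest enclosing disk is always determined by at most three of the input points on its boundary.
The minimum enclosing circle is determined by three boundary points: P_1, P_2, P_4.
Their circumcentre is (-17/18, 31/18) with r² = 12325/162.
The farthest remaining point P_3 is at distance² 2353/162 ≤ 12325/162.
r = √(12325/162) ≈ 8.722.

8.722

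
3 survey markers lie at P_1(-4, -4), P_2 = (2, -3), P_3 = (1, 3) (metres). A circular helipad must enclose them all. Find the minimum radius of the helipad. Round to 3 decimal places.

4.301

Side lengths²: P_1P_2² = 37, P_1P_3² = 74, P_2P_3² = 37.
Since P_1P_3² = 74 ≥ 37 + 37 = 74, the angle opposite P_1P_3 is not acute, so the smallest enclosing circle has P_1P_3 as diameter.
Centre = midpoint of P_1P_3 = (-1.5, -0.5), r² = 74/4 = 18.5.
r = √(18.5) ≈ 4.301.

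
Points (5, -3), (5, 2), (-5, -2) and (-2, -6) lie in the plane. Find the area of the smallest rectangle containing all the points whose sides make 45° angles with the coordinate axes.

82.5

In coordinates u = x + y, v = x − y the rectangle is axis-aligned; the map (x,y)→(u,v) scales areas by 2.
u-values: 2, 7, -7, -8; range = 7 − (-8) = 15.
v-values: 8, 3, -3, 4; range = 8 − (-3) = 11.
Area = (15 × 11) / 2 = 82.5.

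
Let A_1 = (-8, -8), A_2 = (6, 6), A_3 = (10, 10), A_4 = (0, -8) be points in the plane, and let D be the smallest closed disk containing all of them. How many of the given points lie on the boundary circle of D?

The minimum enclosing circle of a finite set is fixed by two of the points (as a diameter) or three (as a circumcircle).
The farthest pair is A_1–A_3 with squared distance 648. The circle on this segment as diameter has centre (1, 1) and r² = 648/4 = 162.
Check A_2: distance² to centre = 50 ≤ 162, so it lies inside.
All remaining points lie in this disk, and no smaller disk contains both endpoints, so this is the minimum enclosing circle.
The points at distance exactly r from the centre are A_1, A_3 — 2 points.

2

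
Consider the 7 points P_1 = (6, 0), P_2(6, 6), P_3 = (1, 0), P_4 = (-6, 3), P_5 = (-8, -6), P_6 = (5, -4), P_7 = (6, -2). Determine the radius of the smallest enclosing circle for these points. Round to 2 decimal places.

The minimum enclosing circle of a finite set is fixed by two of the points (as a diameter) or three (as a circumcircle).
The farthest pair is P_2–P_5 with squared distance 340. The circle on this segment as diameter has centre (-1, 0) and r² = 340/4 = 85.
Check P_1: distance² to centre = 49 ≤ 85, so it lies inside.
All remaining points lie in this disk, and no smaller disk contains both endpoints, so this is the minimum enclosing circle.
r = √85 ≈ 9.22.

9.22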